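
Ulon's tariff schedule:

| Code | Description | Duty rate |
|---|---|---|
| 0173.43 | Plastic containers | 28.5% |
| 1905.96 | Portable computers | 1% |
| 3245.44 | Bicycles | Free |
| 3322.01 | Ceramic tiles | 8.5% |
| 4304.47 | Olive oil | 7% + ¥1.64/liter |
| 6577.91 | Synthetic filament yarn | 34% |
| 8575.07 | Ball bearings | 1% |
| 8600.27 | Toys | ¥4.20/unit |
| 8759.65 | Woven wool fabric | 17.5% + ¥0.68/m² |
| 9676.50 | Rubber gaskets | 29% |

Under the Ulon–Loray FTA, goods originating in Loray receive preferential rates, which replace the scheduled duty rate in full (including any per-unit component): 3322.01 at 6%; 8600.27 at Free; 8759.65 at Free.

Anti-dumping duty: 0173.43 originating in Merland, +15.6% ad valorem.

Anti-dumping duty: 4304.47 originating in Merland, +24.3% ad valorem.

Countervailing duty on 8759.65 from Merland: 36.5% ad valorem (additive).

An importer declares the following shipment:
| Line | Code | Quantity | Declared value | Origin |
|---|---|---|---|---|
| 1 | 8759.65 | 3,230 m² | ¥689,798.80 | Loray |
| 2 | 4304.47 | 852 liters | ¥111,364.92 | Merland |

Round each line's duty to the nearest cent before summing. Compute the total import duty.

Line 1 (8759.65, Loray, 3,230 m², ¥689,798.80):
Base rate for 8759.65 is 17.5% + ¥0.68/m².
Origin Loray qualifies under the Ulon–Loray agreement and 8759.65 is covered: preferential rate Free applies instead.
The additional-duty order on 8759.65 targets Merland, not Loray; it does not apply.
Duty = ¥689,798.80 × 0% = ¥0.00.
Line 2 (4304.47, Merland, 852 liters, ¥111,364.92):
Base rate for 4304.47 is 7% + ¥1.64/liter.
Additional duty on 4304.47 from Merland: +24.3%. Applied ad valorem rate: 7% + 24.3% = 31.3%.
Duty = ¥111,364.92 × 31.3% + 852 × ¥1.64 = ¥36,254.50.
Total = ¥0.00 + ¥36,254.50 = ¥36,254.50.

¥36,254.50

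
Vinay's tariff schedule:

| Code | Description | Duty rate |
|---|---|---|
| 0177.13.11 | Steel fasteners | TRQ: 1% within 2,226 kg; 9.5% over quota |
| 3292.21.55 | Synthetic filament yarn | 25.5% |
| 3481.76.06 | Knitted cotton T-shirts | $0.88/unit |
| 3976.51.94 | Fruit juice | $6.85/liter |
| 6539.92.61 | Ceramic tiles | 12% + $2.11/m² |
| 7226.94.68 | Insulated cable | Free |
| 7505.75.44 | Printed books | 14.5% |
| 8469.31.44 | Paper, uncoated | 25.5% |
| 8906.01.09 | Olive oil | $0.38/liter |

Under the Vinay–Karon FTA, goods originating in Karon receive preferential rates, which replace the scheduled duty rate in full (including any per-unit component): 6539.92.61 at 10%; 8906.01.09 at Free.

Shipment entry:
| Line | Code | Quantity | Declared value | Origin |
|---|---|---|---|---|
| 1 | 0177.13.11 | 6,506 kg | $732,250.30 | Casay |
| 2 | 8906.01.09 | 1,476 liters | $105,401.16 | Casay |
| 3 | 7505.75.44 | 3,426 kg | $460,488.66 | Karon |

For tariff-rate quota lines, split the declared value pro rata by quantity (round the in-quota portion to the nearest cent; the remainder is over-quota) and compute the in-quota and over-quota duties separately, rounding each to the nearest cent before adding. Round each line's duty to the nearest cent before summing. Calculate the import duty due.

Line 1 (0177.13.11, Casay, 6,506 kg, $732,250.30):
Code 0177.13.11 is under a tariff-rate quota (threshold 2,226 kg). In-quota: 2,226 kg at 1%; over-quota: 4,280 kg at 9.5%.
Pro-rata value split: in-quota = $732,250.30 × 2,226/6,506 = $250,536.30; over-quota = $732,250.30 − $250,536.30 = $481,714.00.
In-quota duty = $250,536.30 × 1% = $2,505.36. Over-quota duty = $481,714.00 × 9.5% = $45,762.83.
Line duty = $2,505.36 + $45,762.83 = $48,268.19.
Line 2 (8906.01.09, Casay, 1,476 liters, $105,401.16):
Base rate for 8906.01.09 is $0.38/liter.
8906.01.09 has an FTA preferential rate, but origin Casay is not Karon; base rate stands.
Duty = 1,476 × $0.38 = $560.88.
Line 3 (7505.75.44, Karon, 3,426 kg, $460,488.66):
Base rate for 7505.75.44 is 14.5%.
Origin Karon is the FTA partner but 7505.75.44 is not on the preference list; base rate stands.
Duty = $460,488.66 × 14.5% = $66,770.86.
Total = $48,268.19 + $560.88 + $66,770.86 = $115,599.93.

$115,599.93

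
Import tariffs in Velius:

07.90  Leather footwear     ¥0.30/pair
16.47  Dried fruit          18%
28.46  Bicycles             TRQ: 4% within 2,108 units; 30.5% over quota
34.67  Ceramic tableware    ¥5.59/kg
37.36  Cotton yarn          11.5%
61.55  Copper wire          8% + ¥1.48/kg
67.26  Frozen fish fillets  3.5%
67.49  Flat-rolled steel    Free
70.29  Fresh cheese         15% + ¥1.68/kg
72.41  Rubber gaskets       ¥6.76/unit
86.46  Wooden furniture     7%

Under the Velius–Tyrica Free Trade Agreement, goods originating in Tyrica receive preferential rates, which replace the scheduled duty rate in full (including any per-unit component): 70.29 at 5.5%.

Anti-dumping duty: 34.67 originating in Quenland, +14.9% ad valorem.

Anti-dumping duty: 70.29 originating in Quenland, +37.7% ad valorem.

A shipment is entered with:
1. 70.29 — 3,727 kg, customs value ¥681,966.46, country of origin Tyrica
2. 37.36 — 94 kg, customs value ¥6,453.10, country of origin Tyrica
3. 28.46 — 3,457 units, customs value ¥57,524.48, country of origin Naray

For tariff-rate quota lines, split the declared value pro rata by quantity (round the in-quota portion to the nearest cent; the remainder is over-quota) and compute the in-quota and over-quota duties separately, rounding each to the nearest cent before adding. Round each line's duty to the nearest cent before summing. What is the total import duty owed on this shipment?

¥46,499.79

Line 1 (70.29, Tyrica, 3,727 kg, ¥681,966.46):
Base rate for 70.29 is 15% + ¥1.68/kg.
Origin Tyrica qualifies under the Velius–Tyrica agreement and 70.29 is covered: preferential rate 5.5% applies instead.
The additional-duty order on 70.29 targets Quenland, not Tyrica; it does not apply.
Duty = ¥681,966.46 × 5.5% = ¥37,508.16.
Line 2 (37.36, Tyrica, 94 kg, ¥6,453.10):
Base rate for 37.36 is 11.5%.
Origin Tyrica is the FTA partner but 37.36 is not on the preference list; base rate stands.
Duty = ¥6,453.10 × 11.5% = ¥742.11.
Line 3 (28.46, Naray, 3,457 units, ¥57,524.48):
Code 28.46 is under a tariff-rate quota (threshold 2,108 units). In-quota: 2,108 units at 4%; over-quota: 1,349 units at 30.5%.
Pro-rata value split: in-quota = ¥57,524.48 × 2,108/3,457 = ¥35,077.12; over-quota = ¥57,524.48 − ¥35,077.12 = ¥22,447.36.
In-quota duty = ¥35,077.12 × 4% = ¥1,403.08. Over-quota duty = ¥22,447.36 × 30.5% = ¥6,846.44.
Line duty = ¥1,403.08 + ¥6,846.44 = ¥8,249.52.
Total = ¥37,508.16 + ¥742.11 + ¥8,249.52 = ¥46,499.79.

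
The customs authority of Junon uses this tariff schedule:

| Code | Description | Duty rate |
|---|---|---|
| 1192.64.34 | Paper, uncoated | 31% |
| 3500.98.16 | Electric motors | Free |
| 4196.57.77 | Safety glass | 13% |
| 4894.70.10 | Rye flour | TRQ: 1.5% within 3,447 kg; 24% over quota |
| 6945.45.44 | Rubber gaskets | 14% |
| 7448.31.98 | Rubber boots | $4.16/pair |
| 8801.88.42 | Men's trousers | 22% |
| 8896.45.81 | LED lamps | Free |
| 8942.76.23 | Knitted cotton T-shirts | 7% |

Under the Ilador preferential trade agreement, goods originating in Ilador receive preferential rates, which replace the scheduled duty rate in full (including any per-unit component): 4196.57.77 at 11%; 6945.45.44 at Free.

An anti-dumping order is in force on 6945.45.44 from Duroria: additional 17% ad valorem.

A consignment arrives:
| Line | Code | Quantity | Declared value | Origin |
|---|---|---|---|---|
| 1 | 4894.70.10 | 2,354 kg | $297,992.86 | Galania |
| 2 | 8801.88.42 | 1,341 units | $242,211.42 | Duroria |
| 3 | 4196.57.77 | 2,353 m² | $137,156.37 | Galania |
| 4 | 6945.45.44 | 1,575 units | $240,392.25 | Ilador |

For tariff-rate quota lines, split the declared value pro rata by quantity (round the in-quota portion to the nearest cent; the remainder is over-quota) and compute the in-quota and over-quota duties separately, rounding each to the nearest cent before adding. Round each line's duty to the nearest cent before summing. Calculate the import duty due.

$75,586.73

Line 1 (4894.70.10, Galania, 2,354 kg, $297,992.86):
Code 4894.70.10 is under a tariff-rate quota (threshold 3,447 kg). Quantity 2,354 kg is within the quota, so the in-quota rate 1.5% applies to the full value.
Duty = $297,992.86 × 1.5% = $4,469.89.
Line 2 (8801.88.42, Duroria, 1,341 units, $242,211.42):
Base rate for 8801.88.42 is 22%.
Duty = $242,211.42 × 22% = $53,286.51.
Line 3 (4196.57.77, Galania, 2,353 m², $137,156.37):
Base rate for 4196.57.77 is 13%.
4196.57.77 has an FTA preferential rate, but origin Galania is not Ilador; base rate stands.
Duty = $137,156.37 × 13% = $17,830.33.
Line 4 (6945.45.44, Ilador, 1,575 units, $240,392.25):
Base rate for 6945.45.44 is 14%.
Origin Ilador qualifies under the Junon–Ilador agreement and 6945.45.44 is covered: preferential rate Free applies instead.
The additional-duty order on 6945.45.44 targets Duroria, not Ilador; it does not apply.
Duty = $240,392.25 × 0% = $0.00.
Total = $4,469.89 + $53,286.51 + $17,830.33 + $0.00 = $75,586.73.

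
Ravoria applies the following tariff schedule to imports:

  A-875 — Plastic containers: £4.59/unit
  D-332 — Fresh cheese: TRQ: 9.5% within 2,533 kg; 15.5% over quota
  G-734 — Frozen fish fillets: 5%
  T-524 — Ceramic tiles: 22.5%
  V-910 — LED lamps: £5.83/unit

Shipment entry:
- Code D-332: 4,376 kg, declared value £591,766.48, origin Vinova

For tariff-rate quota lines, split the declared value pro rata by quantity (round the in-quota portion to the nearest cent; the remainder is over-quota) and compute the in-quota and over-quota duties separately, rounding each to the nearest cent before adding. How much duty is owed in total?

Line 1 (D-332, Vinova, 4,376 kg, £591,766.48):
Code D-332 is under a tariff-rate quota (threshold 2,533 kg). In-quota: 2,533 kg at 9.5%; over-quota: 1,843 kg at 15.5%.
Pro-rata value split: in-quota = £591,766.48 × 2,533/4,376 = £342,537.59; over-quota = £591,766.48 − £342,537.59 = £249,228.89.
In-quota duty = £342,537.59 × 9.5% = £32,541.07. Over-quota duty = £249,228.89 × 15.5% = £38,630.48.
Line duty = £32,541.07 + £38,630.48 = £71,171.55.

£71,171.55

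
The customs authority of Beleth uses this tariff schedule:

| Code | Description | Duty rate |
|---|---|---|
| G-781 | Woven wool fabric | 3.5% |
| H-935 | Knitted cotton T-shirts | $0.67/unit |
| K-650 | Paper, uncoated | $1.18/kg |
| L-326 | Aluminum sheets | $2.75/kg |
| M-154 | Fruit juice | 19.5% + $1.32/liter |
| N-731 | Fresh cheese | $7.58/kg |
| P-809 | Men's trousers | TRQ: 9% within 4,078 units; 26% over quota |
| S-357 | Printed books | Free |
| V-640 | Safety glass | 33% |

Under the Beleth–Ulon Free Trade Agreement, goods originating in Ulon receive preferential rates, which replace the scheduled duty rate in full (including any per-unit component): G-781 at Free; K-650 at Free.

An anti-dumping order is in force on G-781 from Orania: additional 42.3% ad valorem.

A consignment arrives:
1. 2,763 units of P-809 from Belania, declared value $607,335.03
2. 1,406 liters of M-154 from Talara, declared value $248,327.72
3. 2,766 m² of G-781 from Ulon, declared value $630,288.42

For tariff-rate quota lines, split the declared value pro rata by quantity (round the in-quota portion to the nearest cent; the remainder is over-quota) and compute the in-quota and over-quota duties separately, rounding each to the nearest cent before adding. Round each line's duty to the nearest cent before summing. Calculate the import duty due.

$104,939.98

Line 1 (P-809, Belania, 2,763 units, $607,335.03):
Code P-809 is under a tariff-rate quota (threshold 4,078 units). Quantity 2,763 units is within the quota, so the in-quota rate 9% applies to the full value.
Duty = $607,335.03 × 9% = $54,660.15.
Line 2 (M-154, Talara, 1,406 liters, $248,327.72):
Base rate for M-154 is 19.5% + $1.32/liter.
Duty = $248,327.72 × 19.5% + 1,406 × $1.32 = $50,279.83.
Line 3 (G-781, Ulon, 2,766 m², $630,288.42):
Base rate for G-781 is 3.5%.
Origin Ulon qualifies under the Beleth–Ulon agreement and G-781 is covered: preferential rate Free applies instead.
The additional-duty order on G-781 targets Orania, not Ulon; it does not apply.
Duty = $630,288.42 × 0% = $0.00.
Total = $54,660.15 + $50,279.83 + $0.00 = $104,939.98.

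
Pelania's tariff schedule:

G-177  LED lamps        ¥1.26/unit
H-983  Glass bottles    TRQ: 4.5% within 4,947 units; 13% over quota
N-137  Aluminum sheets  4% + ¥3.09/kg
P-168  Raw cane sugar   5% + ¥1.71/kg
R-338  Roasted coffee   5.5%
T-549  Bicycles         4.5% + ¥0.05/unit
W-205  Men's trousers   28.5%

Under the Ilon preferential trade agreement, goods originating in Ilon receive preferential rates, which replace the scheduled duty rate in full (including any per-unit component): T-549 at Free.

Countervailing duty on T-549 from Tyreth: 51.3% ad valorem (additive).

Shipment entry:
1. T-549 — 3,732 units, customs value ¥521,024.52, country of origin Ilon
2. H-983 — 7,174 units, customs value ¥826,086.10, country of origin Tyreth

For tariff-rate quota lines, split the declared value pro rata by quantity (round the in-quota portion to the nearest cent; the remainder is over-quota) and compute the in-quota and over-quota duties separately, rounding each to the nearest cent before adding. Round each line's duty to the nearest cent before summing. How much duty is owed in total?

Line 1 (T-549, Ilon, 3,732 units, ¥521,024.52):
Base rate for T-549 is 4.5% + ¥0.05/unit.
Origin Ilon qualifies under the Pelania–Ilon agreement and T-549 is covered: preferential rate Free applies instead.
The additional-duty order on T-549 targets Tyreth, not Ilon; it does not apply.
Duty = ¥521,024.52 × 0% = ¥0.00.
Line 2 (H-983, Tyreth, 7,174 units, ¥826,086.10):
Code H-983 is under a tariff-rate quota (threshold 4,947 units). In-quota: 4,947 units at 4.5%; over-quota: 2,227 units at 13%.
Pro-rata value split: in-quota = ¥826,086.10 × 4,947/7,174 = ¥569,647.05; over-quota = ¥826,086.10 − ¥569,647.05 = ¥256,439.05.
In-quota duty = ¥569,647.05 × 4.5% = ¥25,634.12. Over-quota duty = ¥256,439.05 × 13% = ¥33,337.08.
Line duty = ¥25,634.12 + ¥33,337.08 = ¥58,971.20.
Total = ¥0.00 + ¥58,971.20 = ¥58,971.20.

¥58,971.20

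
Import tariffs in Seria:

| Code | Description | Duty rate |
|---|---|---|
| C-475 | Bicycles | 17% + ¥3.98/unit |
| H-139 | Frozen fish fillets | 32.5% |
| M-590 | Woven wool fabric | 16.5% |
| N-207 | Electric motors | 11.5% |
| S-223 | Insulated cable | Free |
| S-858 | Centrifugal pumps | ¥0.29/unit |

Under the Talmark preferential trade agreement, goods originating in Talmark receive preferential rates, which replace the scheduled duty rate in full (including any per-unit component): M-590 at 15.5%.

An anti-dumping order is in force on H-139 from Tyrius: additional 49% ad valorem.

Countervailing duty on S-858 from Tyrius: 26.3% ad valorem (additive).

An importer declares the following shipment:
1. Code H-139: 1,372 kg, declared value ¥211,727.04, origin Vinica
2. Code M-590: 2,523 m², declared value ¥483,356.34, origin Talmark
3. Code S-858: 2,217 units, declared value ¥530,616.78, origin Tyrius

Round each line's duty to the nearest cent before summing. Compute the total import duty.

¥283,926.66

Line 1 (H-139, Vinica, 1,372 kg, ¥211,727.04):
Base rate for H-139 is 32.5%.
The additional-duty order on H-139 targets Tyrius, not Vinica; it does not apply.
Duty = ¥211,727.04 × 32.5% = ¥68,811.29.
Line 2 (M-590, Talmark, 2,523 m², ¥483,356.34):
Base rate for M-590 is 16.5%.
Origin Talmark qualifies under the Seria–Talmark agreement and M-590 is covered: preferential rate 15.5% applies instead.
Duty = ¥483,356.34 × 15.5% = ¥74,920.23.
Line 3 (S-858, Tyrius, 2,217 units, ¥530,616.78):
Base rate for S-858 is ¥0.29/unit.
Additional duty on S-858 from Tyrius: +26.3% ad valorem. Applied ad valorem rate = 26.3%.
Duty = ¥530,616.78 × 26.3% + 2,217 × ¥0.29 = ¥140,195.14.
Total = ¥68,811.29 + ¥74,920.23 + ¥140,195.14 = ¥283,926.66.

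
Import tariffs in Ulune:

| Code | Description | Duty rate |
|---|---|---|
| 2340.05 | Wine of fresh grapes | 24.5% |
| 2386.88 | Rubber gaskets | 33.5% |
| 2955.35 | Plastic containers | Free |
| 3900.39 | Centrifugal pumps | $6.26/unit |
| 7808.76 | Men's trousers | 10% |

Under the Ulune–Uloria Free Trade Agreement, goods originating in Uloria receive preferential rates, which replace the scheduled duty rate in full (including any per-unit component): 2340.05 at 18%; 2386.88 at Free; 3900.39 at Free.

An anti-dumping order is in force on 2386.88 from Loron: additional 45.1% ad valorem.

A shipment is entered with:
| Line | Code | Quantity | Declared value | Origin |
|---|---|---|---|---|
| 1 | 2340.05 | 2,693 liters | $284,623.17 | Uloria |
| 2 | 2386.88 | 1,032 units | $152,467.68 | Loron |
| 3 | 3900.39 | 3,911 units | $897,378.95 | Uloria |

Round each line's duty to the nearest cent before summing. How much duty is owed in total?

Line 1 (2340.05, Uloria, 2,693 liters, $284,623.17):
Base rate for 2340.05 is 24.5%.
Origin Uloria qualifies under the Ulune–Uloria agreement and 2340.05 is covered: preferential rate 18% applies instead.
Duty = $284,623.17 × 18% = $51,232.17.
Line 2 (2386.88, Loron, 1,032 units, $152,467.68):
Base rate for 2386.88 is 33.5%.
2386.88 has an FTA preferential rate, but origin Loron is not Uloria; base rate stands.
Additional duty on 2386.88 from Loron: +45.1%. Applied ad valorem rate: 33.5% + 45.1% = 78.6%.
Duty = $152,467.68 × 78.6% = $119,839.60.
Line 3 (3900.39, Uloria, 3,911 units, $897,378.95):
Base rate for 3900.39 is $6.26/unit.
Origin Uloria qualifies under the Ulune–Uloria agreement and 3900.39 is covered: preferential rate Free applies instead.
Duty = $897,378.95 × 0% = $0.00.
Total = $51,232.17 + $119,839.60 + $0.00 = $171,071.77.

$171,071.77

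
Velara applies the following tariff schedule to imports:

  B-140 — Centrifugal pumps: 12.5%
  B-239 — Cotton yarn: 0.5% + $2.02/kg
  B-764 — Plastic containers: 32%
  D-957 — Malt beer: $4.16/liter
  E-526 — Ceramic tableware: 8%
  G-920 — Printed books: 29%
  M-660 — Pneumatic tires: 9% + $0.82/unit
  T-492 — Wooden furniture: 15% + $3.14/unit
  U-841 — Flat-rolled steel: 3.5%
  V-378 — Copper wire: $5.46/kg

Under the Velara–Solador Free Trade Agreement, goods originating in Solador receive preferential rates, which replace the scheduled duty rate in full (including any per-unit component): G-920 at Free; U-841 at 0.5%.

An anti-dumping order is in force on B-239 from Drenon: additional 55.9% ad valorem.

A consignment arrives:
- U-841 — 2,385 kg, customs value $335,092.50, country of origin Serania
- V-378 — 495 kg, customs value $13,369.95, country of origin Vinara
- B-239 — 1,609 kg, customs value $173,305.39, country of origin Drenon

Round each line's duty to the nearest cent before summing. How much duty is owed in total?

$115,425.36

Line 1 (U-841, Serania, 2,385 kg, $335,092.50):
Base rate for U-841 is 3.5%.
U-841 has an FTA preferential rate, but origin Serania is not Solador; base rate stands.
Duty = $335,092.50 × 3.5% = $11,728.24.
Line 2 (V-378, Vinara, 495 kg, $13,369.95):
Base rate for V-378 is $5.46/kg.
Duty = 495 × $5.46 = $2,702.70.
Line 3 (B-239, Drenon, 1,609 kg, $173,305.39):
Base rate for B-239 is 0.5% + $2.02/kg.
Additional duty on B-239 from Drenon: +55.9%. Applied ad valorem rate: 0.5% + 55.9% = 56.4%.
Duty = $173,305.39 × 56.4% + 1,609 × $2.02 = $100,994.42.
Total = $11,728.24 + $2,702.70 + $100,994.42 = $115,425.36.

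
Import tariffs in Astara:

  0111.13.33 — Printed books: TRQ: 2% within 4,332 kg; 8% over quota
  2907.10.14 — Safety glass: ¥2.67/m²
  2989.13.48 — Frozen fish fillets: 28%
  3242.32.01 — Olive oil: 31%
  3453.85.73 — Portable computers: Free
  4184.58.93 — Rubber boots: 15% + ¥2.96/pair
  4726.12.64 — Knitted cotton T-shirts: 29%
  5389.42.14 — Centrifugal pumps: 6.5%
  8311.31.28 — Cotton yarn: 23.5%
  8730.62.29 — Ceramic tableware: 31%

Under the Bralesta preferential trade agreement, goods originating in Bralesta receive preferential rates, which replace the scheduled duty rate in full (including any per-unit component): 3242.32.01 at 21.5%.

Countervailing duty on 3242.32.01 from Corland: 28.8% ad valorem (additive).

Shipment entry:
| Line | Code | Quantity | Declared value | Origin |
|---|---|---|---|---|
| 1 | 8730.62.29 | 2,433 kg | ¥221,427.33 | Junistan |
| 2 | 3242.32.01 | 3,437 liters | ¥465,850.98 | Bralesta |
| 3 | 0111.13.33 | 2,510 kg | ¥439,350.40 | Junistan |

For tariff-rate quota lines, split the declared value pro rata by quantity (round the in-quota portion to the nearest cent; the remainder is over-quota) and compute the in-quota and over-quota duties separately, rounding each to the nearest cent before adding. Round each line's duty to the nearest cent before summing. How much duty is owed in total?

¥177,587.44

Line 1 (8730.62.29, Junistan, 2,433 kg, ¥221,427.33):
Base rate for 8730.62.29 is 31%.
Duty = ¥221,427.33 × 31% = ¥68,642.47.
Line 2 (3242.32.01, Bralesta, 3,437 liters, ¥465,850.98):
Base rate for 3242.32.01 is 31%.
Origin Bralesta qualifies under the Astara–Bralesta agreement and 3242.32.01 is covered: preferential rate 21.5% applies instead.
The additional-duty order on 3242.32.01 targets Corland, not Bralesta; it does not apply.
Duty = ¥465,850.98 × 21.5% = ¥100,157.96.
Line 3 (0111.13.33, Junistan, 2,510 kg, ¥439,350.40):
Code 0111.13.33 is under a tariff-rate quota (threshold 4,332 kg). Quantity 2,510 kg is within the quota, so the in-quota rate 2% applies to the full value.
Duty = ¥439,350.40 × 2% = ¥8,787.01.
Total = ¥68,642.47 + ¥100,157.96 + ¥8,787.01 = ¥177,587.44.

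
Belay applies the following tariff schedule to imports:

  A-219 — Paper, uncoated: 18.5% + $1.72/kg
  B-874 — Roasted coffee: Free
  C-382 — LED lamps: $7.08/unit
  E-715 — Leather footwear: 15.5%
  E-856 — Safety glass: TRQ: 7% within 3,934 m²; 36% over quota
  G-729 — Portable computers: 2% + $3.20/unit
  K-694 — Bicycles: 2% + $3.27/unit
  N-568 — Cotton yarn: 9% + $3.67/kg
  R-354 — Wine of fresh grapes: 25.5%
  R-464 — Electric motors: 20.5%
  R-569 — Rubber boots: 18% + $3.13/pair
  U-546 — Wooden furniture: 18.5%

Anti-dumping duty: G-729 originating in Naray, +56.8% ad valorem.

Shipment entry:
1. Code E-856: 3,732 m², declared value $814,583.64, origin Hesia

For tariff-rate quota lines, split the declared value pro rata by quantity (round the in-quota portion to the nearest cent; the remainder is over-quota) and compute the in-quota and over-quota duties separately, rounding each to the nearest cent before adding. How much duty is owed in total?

$57,020.85

Line 1 (E-856, Hesia, 3,732 m², $814,583.64):
Code E-856 is under a tariff-rate quota (threshold 3,934 m²). Quantity 3,732 m² is within the quota, so the in-quota rate 7% applies to the full value.
Duty = $814,583.64 × 7% = $57,020.85.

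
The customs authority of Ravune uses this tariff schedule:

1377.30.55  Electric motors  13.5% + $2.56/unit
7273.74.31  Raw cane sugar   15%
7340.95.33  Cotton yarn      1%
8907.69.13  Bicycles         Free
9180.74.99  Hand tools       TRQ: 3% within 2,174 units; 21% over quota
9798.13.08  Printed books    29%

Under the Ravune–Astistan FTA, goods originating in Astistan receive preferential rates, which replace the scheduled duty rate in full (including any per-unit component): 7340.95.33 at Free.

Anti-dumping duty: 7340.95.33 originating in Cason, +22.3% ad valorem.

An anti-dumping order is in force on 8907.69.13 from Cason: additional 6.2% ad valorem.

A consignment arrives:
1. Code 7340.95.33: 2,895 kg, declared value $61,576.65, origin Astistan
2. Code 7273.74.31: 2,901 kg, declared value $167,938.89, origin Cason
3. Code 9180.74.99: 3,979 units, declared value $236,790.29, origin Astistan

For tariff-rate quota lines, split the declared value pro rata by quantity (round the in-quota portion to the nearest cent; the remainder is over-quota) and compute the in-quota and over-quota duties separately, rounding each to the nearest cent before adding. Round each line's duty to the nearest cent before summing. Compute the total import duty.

$51,629.34

Line 1 (7340.95.33, Astistan, 2,895 kg, $61,576.65):
Base rate for 7340.95.33 is 1%.
Origin Astistan qualifies under the Ravune–Astistan agreement and 7340.95.33 is covered: preferential rate Free applies instead.
The additional-duty order on 7340.95.33 targets Cason, not Astistan; it does not apply.
Duty = $61,576.65 × 0% = $0.00.
Line 2 (7273.74.31, Cason, 2,901 kg, $167,938.89):
Base rate for 7273.74.31 is 15%.
Duty = $167,938.89 × 15% = $25,190.83.
Line 3 (9180.74.99, Astistan, 3,979 units, $236,790.29):
Code 9180.74.99 is under a tariff-rate quota (threshold 2,174 units). In-quota: 2,174 units at 3%; over-quota: 1,805 units at 21%.
Pro-rata value split: in-quota = $236,790.29 × 2,174/3,979 = $129,374.74; over-quota = $236,790.29 − $129,374.74 = $107,415.55.
In-quota duty = $129,374.74 × 3% = $3,881.24. Over-quota duty = $107,415.55 × 21% = $22,557.27.
Line duty = $3,881.24 + $22,557.27 = $26,438.51.
Total = $0.00 + $25,190.83 + $26,438.51 = $51,629.34.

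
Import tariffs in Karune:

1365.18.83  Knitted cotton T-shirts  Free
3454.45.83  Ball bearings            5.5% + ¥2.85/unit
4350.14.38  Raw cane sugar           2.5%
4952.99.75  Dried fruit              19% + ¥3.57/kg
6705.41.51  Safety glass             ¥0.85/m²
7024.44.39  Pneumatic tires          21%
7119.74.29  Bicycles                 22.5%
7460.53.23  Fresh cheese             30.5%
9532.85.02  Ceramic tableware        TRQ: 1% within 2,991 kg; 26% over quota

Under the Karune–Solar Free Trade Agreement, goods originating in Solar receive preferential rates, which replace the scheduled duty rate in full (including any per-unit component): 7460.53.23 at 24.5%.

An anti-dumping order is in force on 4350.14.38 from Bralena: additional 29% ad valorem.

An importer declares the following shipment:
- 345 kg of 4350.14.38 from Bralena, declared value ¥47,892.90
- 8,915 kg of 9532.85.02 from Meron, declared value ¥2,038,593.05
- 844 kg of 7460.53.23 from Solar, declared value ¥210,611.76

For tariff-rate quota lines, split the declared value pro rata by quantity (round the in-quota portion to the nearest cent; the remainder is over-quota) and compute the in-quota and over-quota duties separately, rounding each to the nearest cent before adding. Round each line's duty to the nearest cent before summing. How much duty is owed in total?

Line 1 (4350.14.38, Bralena, 345 kg, ¥47,892.90):
Base rate for 4350.14.38 is 2.5%.
Additional duty on 4350.14.38 from Bralena: +29%. Applied ad valorem rate: 2.5% + 29% = 31.5%.
Duty = ¥47,892.90 × 31.5% = ¥15,086.26.
Line 2 (9532.85.02, Meron, 8,915 kg, ¥2,038,593.05):
Code 9532.85.02 is under a tariff-rate quota (threshold 2,991 kg). In-quota: 2,991 kg at 1%; over-quota: 5,924 kg at 26%.
Pro-rata value split: in-quota = ¥2,038,593.05 × 2,991/8,915 = ¥683,951.97; over-quota = ¥2,038,593.05 − ¥683,951.97 = ¥1,354,641.08.
In-quota duty = ¥683,951.97 × 1% = ¥6,839.52. Over-quota duty = ¥1,354,641.08 × 26% = ¥352,206.68.
Line duty = ¥6,839.52 + ¥352,206.68 = ¥359,046.20.
Line 3 (7460.53.23, Solar, 844 kg, ¥210,611.76):
Base rate for 7460.53.23 is 30.5%.
Origin Solar qualifies under the Karune–Solar agreement and 7460.53.23 is covered: preferential rate 24.5% applies instead.
Duty = ¥210,611.76 × 24.5% = ¥51,599.88.
Total = ¥15,086.26 + ¥359,046.20 + ¥51,599.88 = ¥425,732.34.

¥425,732.34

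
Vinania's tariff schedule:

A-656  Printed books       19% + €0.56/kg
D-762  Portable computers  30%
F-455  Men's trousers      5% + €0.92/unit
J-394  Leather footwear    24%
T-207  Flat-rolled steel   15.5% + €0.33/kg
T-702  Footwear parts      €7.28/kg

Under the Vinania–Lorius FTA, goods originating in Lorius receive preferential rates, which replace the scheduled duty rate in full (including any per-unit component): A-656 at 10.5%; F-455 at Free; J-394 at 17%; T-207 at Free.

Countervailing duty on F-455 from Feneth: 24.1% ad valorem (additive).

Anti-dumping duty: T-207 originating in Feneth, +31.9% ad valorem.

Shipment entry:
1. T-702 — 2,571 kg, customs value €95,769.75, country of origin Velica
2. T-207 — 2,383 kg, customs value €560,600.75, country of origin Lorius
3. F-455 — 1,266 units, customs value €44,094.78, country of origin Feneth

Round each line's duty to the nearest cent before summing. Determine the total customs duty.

€32,713.18

Line 1 (T-702, Velica, 2,571 kg, €95,769.75):
Base rate for T-702 is €7.28/kg.
Duty = 2,571 × €7.28 = €18,716.88.
Line 2 (T-207, Lorius, 2,383 kg, €560,600.75):
Base rate for T-207 is 15.5% + €0.33/kg.
Origin Lorius qualifies under the Vinania–Lorius agreement and T-207 is covered: preferential rate Free applies instead.
The additional-duty order on T-207 targets Feneth, not Lorius; it does not apply.
Duty = €560,600.75 × 0% = €0.00.
Line 3 (F-455, Feneth, 1,266 units, €44,094.78):
Base rate for F-455 is 5% + €0.92/unit.
F-455 has an FTA preferential rate, but origin Feneth is not Lorius; base rate stands.
Additional duty on F-455 from Feneth: +24.1%. Applied ad valorem rate: 5% + 24.1% = 29.1%.
Duty = €44,094.78 × 29.1% + 1,266 × €0.92 = €13,996.30.
Total = €18,716.88 + €0.00 + €13,996.30 = €32,713.18.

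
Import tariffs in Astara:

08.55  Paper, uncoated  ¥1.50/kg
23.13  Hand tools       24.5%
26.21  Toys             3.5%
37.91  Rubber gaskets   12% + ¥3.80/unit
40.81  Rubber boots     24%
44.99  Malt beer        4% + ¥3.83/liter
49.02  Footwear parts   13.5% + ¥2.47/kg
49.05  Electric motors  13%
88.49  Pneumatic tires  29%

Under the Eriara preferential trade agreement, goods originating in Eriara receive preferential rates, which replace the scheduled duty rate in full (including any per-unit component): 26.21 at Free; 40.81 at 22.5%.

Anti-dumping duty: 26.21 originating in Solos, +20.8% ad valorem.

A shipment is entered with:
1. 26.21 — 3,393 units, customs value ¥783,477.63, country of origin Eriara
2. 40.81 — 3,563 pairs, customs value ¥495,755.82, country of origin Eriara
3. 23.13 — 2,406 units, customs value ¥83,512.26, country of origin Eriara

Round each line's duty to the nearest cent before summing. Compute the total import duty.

¥132,005.56

Line 1 (26.21, Eriara, 3,393 units, ¥783,477.63):
Base rate for 26.21 is 3.5%.
Origin Eriara qualifies under the Astara–Eriara agreement and 26.21 is covered: preferential rate Free applies instead.
The additional-duty order on 26.21 targets Solos, not Eriara; it does not apply.
Duty = ¥783,477.63 × 0% = ¥0.00.
Line 2 (40.81, Eriara, 3,563 pairs, ¥495,755.82):
Base rate for 40.81 is 24%.
Origin Eriara qualifies under the Astara–Eriara agreement and 40.81 is covered: preferential rate 22.5% applies instead.
Duty = ¥495,755.82 × 22.5% = ¥111,545.06.
Line 3 (23.13, Eriara, 2,406 units, ¥83,512.26):
Base rate for 23.13 is 24.5%.
Origin Eriara is the FTA partner but 23.13 is not on the preference list; base rate stands.
Duty = ¥83,512.26 × 24.5% = ¥20,460.50.
Total = ¥0.00 + ¥111,545.06 + ¥20,460.50 = ¥132,005.56.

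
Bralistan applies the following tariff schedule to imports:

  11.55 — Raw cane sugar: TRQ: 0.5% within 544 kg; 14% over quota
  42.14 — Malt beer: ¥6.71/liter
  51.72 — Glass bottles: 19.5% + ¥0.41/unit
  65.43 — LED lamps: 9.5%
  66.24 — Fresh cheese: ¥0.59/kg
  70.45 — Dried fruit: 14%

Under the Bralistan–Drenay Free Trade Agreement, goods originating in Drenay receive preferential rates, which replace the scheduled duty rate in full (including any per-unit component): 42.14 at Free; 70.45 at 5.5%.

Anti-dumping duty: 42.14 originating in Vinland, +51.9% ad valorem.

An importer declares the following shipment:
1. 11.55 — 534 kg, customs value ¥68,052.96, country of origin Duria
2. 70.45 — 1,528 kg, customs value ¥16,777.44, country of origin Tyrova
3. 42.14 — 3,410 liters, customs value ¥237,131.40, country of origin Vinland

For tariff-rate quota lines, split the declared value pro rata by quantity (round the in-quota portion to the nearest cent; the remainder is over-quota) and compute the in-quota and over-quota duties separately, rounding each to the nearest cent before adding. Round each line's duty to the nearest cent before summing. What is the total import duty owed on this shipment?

Line 1 (11.55, Duria, 534 kg, ¥68,052.96):
Code 11.55 is under a tariff-rate quota (threshold 544 kg). Quantity 534 kg is within the quota, so the in-quota rate 0.5% applies to the full value.
Duty = ¥68,052.96 × 0.5% = ¥340.26.
Line 2 (70.45, Tyrova, 1,528 kg, ¥16,777.44):
Base rate for 70.45 is 14%.
70.45 has an FTA preferential rate, but origin Tyrova is not Drenay; base rate stands.
Duty = ¥16,777.44 × 14% = ¥2,348.84.
Line 3 (42.14, Vinland, 3,410 liters, ¥237,131.40):
Base rate for 42.14 is ¥6.71/liter.
42.14 has an FTA preferential rate, but origin Vinland is not Drenay; base rate stands.
Additional duty on 42.14 from Vinland: +51.9% ad valorem. Applied ad valorem rate = 51.9%.
Duty = ¥237,131.40 × 51.9% + 3,410 × ¥6.71 = ¥145,952.30.
Total = ¥340.26 + ¥2,348.84 + ¥145,952.30 = ¥148,641.40.

¥148,641.40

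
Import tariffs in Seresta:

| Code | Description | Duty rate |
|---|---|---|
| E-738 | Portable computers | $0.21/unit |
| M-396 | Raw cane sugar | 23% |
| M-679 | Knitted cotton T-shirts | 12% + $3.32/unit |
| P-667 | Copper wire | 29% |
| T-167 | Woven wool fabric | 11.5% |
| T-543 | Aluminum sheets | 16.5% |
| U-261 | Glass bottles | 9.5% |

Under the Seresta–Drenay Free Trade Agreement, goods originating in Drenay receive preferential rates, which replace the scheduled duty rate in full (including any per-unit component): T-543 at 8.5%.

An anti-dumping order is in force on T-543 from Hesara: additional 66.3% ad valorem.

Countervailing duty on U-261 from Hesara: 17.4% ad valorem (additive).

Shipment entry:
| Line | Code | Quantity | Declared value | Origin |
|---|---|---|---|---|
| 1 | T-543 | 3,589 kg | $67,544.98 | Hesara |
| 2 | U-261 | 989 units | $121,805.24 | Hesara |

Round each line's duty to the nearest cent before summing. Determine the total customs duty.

Line 1 (T-543, Hesara, 3,589 kg, $67,544.98):
Base rate for T-543 is 16.5%.
T-543 has an FTA preferential rate, but origin Hesara is not Drenay; base rate stands.
Additional duty on T-543 from Hesara: +66.3%. Applied ad valorem rate: 16.5% + 66.3% = 82.8%.
Duty = $67,544.98 × 82.8% = $55,927.24.
Line 2 (U-261, Hesara, 989 units, $121,805.24):
Base rate for U-261 is 9.5%.
Additional duty on U-261 from Hesara: +17.4%. Applied ad valorem rate: 9.5% + 17.4% = 26.9%.
Duty = $121,805.24 × 26.9% = $32,765.61.
Total = $55,927.24 + $32,765.61 = $88,692.85.

$88,692.85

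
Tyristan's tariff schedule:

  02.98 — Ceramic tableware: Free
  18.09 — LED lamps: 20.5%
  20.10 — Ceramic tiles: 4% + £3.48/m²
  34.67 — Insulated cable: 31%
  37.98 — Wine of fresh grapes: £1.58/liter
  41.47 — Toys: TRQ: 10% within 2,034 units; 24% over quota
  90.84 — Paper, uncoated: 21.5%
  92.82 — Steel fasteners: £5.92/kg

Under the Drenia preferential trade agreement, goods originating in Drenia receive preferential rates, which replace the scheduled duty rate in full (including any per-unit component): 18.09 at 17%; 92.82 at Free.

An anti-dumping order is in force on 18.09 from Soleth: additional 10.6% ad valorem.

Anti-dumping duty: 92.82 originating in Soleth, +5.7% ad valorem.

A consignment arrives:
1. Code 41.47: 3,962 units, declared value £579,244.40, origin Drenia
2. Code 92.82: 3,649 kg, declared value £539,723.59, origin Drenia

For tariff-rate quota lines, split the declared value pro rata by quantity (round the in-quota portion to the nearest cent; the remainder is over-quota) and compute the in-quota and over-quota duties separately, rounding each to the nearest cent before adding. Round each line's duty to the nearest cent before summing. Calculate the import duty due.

£97,386.74

Line 1 (41.47, Drenia, 3,962 units, £579,244.40):
Code 41.47 is under a tariff-rate quota (threshold 2,034 units). In-quota: 2,034 units at 10%; over-quota: 1,928 units at 24%.
Pro-rata value split: in-quota = £579,244.40 × 2,034/3,962 = £297,370.80; over-quota = £579,244.40 − £297,370.80 = £281,873.60.
In-quota duty = £297,370.80 × 10% = £29,737.08. Over-quota duty = £281,873.60 × 24% = £67,649.66.
Line duty = £29,737.08 + £67,649.66 = £97,386.74.
Line 2 (92.82, Drenia, 3,649 kg, £539,723.59):
Base rate for 92.82 is £5.92/kg.
Origin Drenia qualifies under the Tyristan–Drenia agreement and 92.82 is covered: preferential rate Free applies instead.
The additional-duty order on 92.82 targets Soleth, not Drenia; it does not apply.
Duty = £539,723.59 × 0% = £0.00.
Total = £97,386.74 + £0.00 = £97,386.74.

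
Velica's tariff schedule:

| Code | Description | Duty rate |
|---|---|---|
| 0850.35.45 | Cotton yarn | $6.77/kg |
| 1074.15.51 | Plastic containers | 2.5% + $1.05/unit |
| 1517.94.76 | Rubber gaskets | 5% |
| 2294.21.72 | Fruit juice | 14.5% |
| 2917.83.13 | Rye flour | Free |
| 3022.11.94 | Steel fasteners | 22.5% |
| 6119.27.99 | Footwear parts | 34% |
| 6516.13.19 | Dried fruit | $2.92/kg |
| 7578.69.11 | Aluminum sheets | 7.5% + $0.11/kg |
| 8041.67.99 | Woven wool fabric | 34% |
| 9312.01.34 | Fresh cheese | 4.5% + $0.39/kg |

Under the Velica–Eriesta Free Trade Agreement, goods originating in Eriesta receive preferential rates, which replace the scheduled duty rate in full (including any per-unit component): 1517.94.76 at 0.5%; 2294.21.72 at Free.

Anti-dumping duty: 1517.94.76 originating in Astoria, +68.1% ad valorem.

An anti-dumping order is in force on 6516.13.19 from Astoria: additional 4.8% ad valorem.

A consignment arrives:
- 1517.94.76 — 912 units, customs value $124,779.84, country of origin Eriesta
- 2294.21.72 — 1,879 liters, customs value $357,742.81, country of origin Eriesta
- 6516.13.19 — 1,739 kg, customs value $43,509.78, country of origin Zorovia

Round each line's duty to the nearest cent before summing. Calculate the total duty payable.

$5,701.78

Line 1 (1517.94.76, Eriesta, 912 units, $124,779.84):
Base rate for 1517.94.76 is 5%.
Origin Eriesta qualifies under the Velica–Eriesta agreement and 1517.94.76 is covered: preferential rate 0.5% applies instead.
The additional-duty order on 1517.94.76 targets Astoria, not Eriesta; it does not apply.
Duty = $124,779.84 × 0.5% = $623.90.
Line 2 (2294.21.72, Eriesta, 1,879 liters, $357,742.81):
Base rate for 2294.21.72 is 14.5%.
Origin Eriesta qualifies under the Velica–Eriesta agreement and 2294.21.72 is covered: preferential rate Free applies instead.
Duty = $357,742.81 × 0% = $0.00.
Line 3 (6516.13.19, Zorovia, 1,739 kg, $43,509.78):
Base rate for 6516.13.19 is $2.92/kg.
The additional-duty order on 6516.13.19 targets Astoria, not Zorovia; it does not apply.
Duty = 1,739 × $2.92 = $5,077.88.
Total = $623.90 + $0.00 + $5,077.88 = $5,701.78.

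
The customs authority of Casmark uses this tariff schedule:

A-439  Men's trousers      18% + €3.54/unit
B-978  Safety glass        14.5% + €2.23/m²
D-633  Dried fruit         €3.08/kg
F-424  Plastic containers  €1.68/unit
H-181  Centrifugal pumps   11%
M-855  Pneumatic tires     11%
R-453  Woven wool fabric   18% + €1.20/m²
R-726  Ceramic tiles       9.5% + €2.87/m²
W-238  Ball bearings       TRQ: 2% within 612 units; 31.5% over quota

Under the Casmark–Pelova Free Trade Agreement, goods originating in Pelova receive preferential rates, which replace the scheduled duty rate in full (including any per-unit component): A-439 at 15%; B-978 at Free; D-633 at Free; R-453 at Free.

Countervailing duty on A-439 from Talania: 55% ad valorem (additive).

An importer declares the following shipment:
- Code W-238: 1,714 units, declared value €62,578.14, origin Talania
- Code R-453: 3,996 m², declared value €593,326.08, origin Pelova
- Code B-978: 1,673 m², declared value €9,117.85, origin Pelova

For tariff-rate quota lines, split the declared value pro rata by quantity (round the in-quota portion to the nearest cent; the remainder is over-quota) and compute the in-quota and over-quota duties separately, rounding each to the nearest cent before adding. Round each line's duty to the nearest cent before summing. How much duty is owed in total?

€13,120.60

Line 1 (W-238, Talania, 1,714 units, €62,578.14):
Code W-238 is under a tariff-rate quota (threshold 612 units). In-quota: 612 units at 2%; over-quota: 1,102 units at 31.5%.
Pro-rata value split: in-quota = €62,578.14 × 612/1,714 = €22,344.12; over-quota = €62,578.14 − €22,344.12 = €40,234.02.
In-quota duty = €22,344.12 × 2% = €446.88. Over-quota duty = €40,234.02 × 31.5% = €12,673.72.
Line duty = €446.88 + €12,673.72 = €13,120.60.
Line 2 (R-453, Pelova, 3,996 m², €593,326.08):
Base rate for R-453 is 18% + €1.20/m².
Origin Pelova qualifies under the Casmark–Pelova agreement and R-453 is covered: preferential rate Free applies instead.
Duty = €593,326.08 × 0% = €0.00.
Line 3 (B-978, Pelova, 1,673 m², €9,117.85):
Base rate for B-978 is 14.5% + €2.23/m².
Origin Pelova qualifies under the Casmark–Pelova agreement and B-978 is covered: preferential rate Free applies instead.
Duty = €9,117.85 × 0% = €0.00.
Total = €13,120.60 + €0.00 + €0.00 = €13,120.60.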